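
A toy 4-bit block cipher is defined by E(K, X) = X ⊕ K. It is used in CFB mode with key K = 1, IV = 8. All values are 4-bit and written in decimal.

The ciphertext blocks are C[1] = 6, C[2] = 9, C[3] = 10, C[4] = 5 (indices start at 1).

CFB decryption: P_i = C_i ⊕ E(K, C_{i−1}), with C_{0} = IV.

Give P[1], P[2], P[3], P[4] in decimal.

P[1]: E(K, 8) = 9; 6 ⊕ 9 = 15.
P[2]: E(K, 6) = 7; 9 ⊕ 7 = 14.
P[3]: E(K, 9) = 8; 10 ⊕ 8 = 2.
P[4]: E(K, 10) = 11; 5 ⊕ 11 = 14.

P[1] = 15, P[2] = 14, P[3] = 2, P[4] = 14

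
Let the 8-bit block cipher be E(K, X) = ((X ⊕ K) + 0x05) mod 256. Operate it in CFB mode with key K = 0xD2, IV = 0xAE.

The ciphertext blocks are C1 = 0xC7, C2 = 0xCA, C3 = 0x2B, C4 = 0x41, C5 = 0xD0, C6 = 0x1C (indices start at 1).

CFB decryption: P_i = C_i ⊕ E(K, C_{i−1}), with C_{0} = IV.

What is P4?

P4: E(K, 0x2B) = 0xFE; 0x41 ⊕ 0xFE = 0xBF.

P4 = 0xBF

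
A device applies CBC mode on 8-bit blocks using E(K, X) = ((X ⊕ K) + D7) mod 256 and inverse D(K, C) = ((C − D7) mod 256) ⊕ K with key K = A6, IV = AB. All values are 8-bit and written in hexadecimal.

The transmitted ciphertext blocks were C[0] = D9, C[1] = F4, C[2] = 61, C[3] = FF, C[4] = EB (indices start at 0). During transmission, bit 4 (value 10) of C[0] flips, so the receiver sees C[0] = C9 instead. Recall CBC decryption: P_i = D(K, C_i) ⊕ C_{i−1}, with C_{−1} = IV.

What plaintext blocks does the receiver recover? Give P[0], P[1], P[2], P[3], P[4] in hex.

P[0] = FF, P[1] = 72, P[2] = D8, P[3] = EF, P[4] = 4D

Only C[0] changed, to C9. In CBC, a change in C_i garbles P_i and flips the same bit in P_{i+1}. Decrypting the received ciphertext:
P[0]: D(K, C9) = 54; 54 ⊕ AB = FF.
P[1]: D(K, F4) = BB; BB ⊕ C9 = 72.
P[2]: D(K, 61) = 2C; 2C ⊕ F4 = D8.
P[3]: D(K, FF) = 8E; 8E ⊕ 61 = EF.
P[4]: D(K, EB) = B2; B2 ⊕ FF = 4D.
Blocks that differ from the original plaintext: P[0], P[1].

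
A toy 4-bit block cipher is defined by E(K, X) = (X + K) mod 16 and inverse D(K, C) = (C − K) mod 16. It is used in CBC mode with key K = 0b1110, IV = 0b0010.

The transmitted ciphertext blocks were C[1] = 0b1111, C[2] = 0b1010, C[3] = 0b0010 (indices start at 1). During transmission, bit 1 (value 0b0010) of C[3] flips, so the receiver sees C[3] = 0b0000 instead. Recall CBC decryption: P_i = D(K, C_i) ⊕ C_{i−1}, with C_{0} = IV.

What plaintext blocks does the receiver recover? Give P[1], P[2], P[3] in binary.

Only C[3] changed, to 0b0000. In CBC, a change in C_i garbles P_i and flips the same bit in P_{i+1}. Decrypting the received ciphertext:
P[1]: D(K, 0b1111) = 0b0001; 0b0001 ⊕ 0b0010 = 0b0011.
P[2]: D(K, 0b1010) = 0b1100; 0b1100 ⊕ 0b1111 = 0b0011.
P[3]: D(K, 0b0000) = 0b0010; 0b0010 ⊕ 0b1010 = 0b1000.
Blocks that differ from the original plaintext: P[3].

P[1] = 0b0011, P[2] = 0b0011, P[3] = 0b1000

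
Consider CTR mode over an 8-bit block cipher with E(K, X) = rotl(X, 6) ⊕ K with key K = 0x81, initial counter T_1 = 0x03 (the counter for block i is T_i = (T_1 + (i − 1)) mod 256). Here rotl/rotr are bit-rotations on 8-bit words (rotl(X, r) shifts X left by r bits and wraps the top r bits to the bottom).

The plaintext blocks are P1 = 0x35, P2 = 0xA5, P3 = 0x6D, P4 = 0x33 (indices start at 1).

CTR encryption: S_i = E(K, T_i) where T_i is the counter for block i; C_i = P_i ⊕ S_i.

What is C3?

C1: T = 0x03, S = E(K, T) = 0x41; 0x35 ⊕ 0x41 = 0x74.
C2: T = 0x04, S = E(K, T) = 0x80; 0xA5 ⊕ 0x80 = 0x25.
C3: T = 0x05, S = E(K, T) = 0xC0; 0x6D ⊕ 0xC0 = 0xAD.

C3 = 0xAD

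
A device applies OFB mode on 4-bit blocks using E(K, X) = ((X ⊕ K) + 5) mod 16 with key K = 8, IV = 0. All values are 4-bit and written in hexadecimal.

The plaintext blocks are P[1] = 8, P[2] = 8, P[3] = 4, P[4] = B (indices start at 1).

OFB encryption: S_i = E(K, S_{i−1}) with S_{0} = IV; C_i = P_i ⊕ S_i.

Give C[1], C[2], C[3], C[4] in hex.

C[1]: S = E(K, 0) = D; 8 ⊕ D = 5.
C[2]: S = E(K, D) = A; 8 ⊕ A = 2.
C[3]: S = E(K, A) = 7; 4 ⊕ 7 = 3.
C[4]: S = E(K, 7) = 4; B ⊕ 4 = F.

C[1] = 5, C[2] = 2, C[3] = 3, C[4] = F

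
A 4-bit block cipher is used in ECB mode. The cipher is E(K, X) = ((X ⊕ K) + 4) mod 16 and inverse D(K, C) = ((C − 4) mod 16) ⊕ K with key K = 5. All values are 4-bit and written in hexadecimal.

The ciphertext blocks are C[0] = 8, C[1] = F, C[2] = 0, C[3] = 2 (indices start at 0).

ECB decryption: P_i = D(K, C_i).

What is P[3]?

P[3]: D(K, 2) = B.

P[3] = B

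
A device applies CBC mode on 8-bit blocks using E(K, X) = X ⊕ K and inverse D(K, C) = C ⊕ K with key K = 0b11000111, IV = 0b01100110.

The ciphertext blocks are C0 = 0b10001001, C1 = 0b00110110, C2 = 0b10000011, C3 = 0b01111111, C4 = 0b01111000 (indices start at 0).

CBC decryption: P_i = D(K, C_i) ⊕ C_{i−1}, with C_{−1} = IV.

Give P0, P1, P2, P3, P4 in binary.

P0 = 0b00101000, P1 = 0b01111000, P2 = 0b01110010, P3 = 0b00111011, P4 = 0b11000000

P0: D(K, 0b10001001) = 0b01001110; 0b01001110 ⊕ 0b01100110 = 0b00101000.
P1: D(K, 0b00110110) = 0b11110001; 0b11110001 ⊕ 0b10001001 = 0b01111000.
P2: D(K, 0b10000011) = 0b01000100; 0b01000100 ⊕ 0b00110110 = 0b01110010.
P3: D(K, 0b01111111) = 0b10111000; 0b10111000 ⊕ 0b10000011 = 0b00111011.
P4: D(K, 0b01111000) = 0b10111111; 0b10111111 ⊕ 0b01111111 = 0b11000000.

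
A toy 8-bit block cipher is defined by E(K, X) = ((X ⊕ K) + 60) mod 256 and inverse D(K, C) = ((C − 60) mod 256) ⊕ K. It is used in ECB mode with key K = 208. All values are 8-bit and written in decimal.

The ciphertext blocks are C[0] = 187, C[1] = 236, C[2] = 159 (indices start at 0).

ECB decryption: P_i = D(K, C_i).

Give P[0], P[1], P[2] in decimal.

P[0]: D(K, 187) = 175.
P[1]: D(K, 236) = 96.
P[2]: D(K, 159) = 179.

P[0] = 175, P[1] = 96, P[2] = 179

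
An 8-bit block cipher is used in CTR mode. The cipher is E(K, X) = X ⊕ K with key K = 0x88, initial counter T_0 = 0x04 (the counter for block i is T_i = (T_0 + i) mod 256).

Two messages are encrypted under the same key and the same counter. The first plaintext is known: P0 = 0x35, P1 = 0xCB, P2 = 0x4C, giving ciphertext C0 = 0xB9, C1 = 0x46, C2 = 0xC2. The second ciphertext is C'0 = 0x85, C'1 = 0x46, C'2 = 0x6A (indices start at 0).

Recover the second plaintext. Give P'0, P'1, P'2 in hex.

In CTR with a reused counter, both messages share the same keystream S_i, so C_i ⊕ C'_i = P_i ⊕ P'_i and thus P'_i = P_i ⊕ C_i ⊕ C'_i.
P'0: 0x35 ⊕ 0xB9 ⊕ 0x85 = 0x09.
P'1: 0xCB ⊕ 0x46 ⊕ 0x46 = 0xCB.
P'2: 0x4C ⊕ 0xC2 ⊕ 0x6A = 0xE4.

P'0 = 0x09, P'1 = 0xCB, P'2 = 0xE4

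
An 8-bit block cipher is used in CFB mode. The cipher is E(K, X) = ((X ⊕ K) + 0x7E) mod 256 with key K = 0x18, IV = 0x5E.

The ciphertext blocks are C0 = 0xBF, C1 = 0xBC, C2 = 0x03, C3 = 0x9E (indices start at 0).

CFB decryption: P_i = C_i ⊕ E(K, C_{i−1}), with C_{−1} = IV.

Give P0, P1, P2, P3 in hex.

P0: E(K, 0x5E) = 0xC4; 0xBF ⊕ 0xC4 = 0x7B.
P1: E(K, 0xBF) = 0x25; 0xBC ⊕ 0x25 = 0x99.
P2: E(K, 0xBC) = 0x22; 0x03 ⊕ 0x22 = 0x21.
P3: E(K, 0x03) = 0x99; 0x9E ⊕ 0x99 = 0x07.

P0 = 0x7B, P1 = 0x99, P2 = 0x21, P3 = 0x07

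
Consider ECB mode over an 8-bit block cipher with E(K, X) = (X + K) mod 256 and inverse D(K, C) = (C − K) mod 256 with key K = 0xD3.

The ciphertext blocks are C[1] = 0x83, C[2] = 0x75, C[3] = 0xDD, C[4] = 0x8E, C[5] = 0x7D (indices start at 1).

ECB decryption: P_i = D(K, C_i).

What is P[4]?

P[4] = 0xBB

P[4]: D(K, 0x8E) = 0xBB.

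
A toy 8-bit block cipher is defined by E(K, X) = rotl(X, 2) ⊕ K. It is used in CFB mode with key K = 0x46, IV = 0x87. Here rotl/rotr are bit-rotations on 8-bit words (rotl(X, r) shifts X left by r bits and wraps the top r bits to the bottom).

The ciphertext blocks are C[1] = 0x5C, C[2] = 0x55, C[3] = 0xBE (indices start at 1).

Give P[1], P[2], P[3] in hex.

CFB decryption: P_i = C_i ⊕ E(K, C_{i−1}), with C_{0} = IV.
P[1]: E(K, 0x87) = 0x58; 0x5C ⊕ 0x58 = 0x04.
P[2]: E(K, 0x5C) = 0x37; 0x55 ⊕ 0x37 = 0x62.
P[3]: E(K, 0x55) = 0x13; 0xBE ⊕ 0x13 = 0xAD.

P[1] = 0x04, P[2] = 0x62, P[3] = 0xAD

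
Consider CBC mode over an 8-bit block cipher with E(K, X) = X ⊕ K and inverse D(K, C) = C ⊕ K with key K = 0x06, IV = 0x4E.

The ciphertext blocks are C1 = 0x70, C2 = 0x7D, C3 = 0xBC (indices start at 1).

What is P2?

CBC decryption: P_i = D(K, C_i) ⊕ C_{i−1}, with C_{0} = IV.
P2: D(K, 0x7D) = 0x7B; 0x7B ⊕ 0x70 = 0x0B.

P2 = 0x0B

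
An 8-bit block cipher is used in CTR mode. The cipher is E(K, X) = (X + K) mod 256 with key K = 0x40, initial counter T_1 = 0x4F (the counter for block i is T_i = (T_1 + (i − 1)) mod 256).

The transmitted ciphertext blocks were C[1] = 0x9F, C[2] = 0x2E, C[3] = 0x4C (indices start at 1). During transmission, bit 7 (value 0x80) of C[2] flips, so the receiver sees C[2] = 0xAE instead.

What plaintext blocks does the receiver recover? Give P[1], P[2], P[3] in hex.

P[1] = 0x10, P[2] = 0x3E, P[3] = 0xDD

CTR decryption: S_i = E(K, T_i) where T_i is the counter for block i; P_i = C_i ⊕ S_i.
Only C[2] changed, to 0xAE. In CTR, a change in C_i flips the same bit in P_i only; the keystream is unaffected. Decrypting the received ciphertext:
P[1]: T = 0x4F, S = E(K, T) = 0x8F; 0x9F ⊕ 0x8F = 0x10.
P[2]: T = 0x50, S = E(K, T) = 0x90; 0xAE ⊕ 0x90 = 0x3E.
P[3]: T = 0x51, S = E(K, T) = 0x91; 0x4C ⊕ 0x91 = 0xDD.
Blocks that differ from the original plaintext: P[2].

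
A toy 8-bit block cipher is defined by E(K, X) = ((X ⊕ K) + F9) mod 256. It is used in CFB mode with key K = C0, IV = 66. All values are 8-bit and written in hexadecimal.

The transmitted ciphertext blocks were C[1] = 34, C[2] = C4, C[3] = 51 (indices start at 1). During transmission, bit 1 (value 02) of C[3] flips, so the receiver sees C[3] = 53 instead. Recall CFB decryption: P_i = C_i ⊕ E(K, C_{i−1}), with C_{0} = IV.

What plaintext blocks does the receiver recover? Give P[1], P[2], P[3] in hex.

P[1] = AB, P[2] = 29, P[3] = AE

Only C[3] changed, to 53. In CFB, a change in C_i flips the same bit in P_i and garbles P_{i+1}. Decrypting the received ciphertext:
P[1]: E(K, 66) = 9F; 34 ⊕ 9F = AB.
P[2]: E(K, 34) = ED; C4 ⊕ ED = 29.
P[3]: E(K, C4) = FD; 53 ⊕ FD = AE.
Blocks that differ from the original plaintext: P[3].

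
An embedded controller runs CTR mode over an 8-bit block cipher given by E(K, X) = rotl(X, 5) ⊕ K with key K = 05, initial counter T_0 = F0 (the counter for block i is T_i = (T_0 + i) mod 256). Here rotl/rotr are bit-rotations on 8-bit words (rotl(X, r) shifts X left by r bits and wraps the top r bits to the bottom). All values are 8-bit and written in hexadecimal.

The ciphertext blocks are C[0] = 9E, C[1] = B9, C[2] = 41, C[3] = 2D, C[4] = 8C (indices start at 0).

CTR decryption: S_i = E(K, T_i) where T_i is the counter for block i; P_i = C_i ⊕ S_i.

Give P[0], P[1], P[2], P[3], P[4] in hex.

P[0] = 85, P[1] = 82, P[2] = 1A, P[3] = 56, P[4] = 17

P[0]: T = F0, S = E(K, T) = 1B; 9E ⊕ 1B = 85.
P[1]: T = F1, S = E(K, T) = 3B; B9 ⊕ 3B = 82.
P[2]: T = F2, S = E(K, T) = 5B; 41 ⊕ 5B = 1A.
P[3]: T = F3, S = E(K, T) = 7B; 2D ⊕ 7B = 56.
P[4]: T = F4, S = E(K, T) = 9B; 8C ⊕ 9B = 17.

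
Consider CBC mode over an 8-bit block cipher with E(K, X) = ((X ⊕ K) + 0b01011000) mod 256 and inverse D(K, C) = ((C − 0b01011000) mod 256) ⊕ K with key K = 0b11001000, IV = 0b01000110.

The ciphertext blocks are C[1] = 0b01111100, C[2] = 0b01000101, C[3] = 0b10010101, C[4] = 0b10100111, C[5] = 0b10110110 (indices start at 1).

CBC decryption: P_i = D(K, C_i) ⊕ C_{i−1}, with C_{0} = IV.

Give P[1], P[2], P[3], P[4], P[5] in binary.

P[1] = 0b10101010, P[2] = 0b01011001, P[3] = 0b10110000, P[4] = 0b00010010, P[5] = 0b00110001

P[1]: D(K, 0b01111100) = 0b11101100; 0b11101100 ⊕ 0b01000110 = 0b10101010.
P[2]: D(K, 0b01000101) = 0b00100101; 0b00100101 ⊕ 0b01111100 = 0b01011001.
P[3]: D(K, 0b10010101) = 0b11110101; 0b11110101 ⊕ 0b01000101 = 0b10110000.
P[4]: D(K, 0b10100111) = 0b10000111; 0b10000111 ⊕ 0b10010101 = 0b00010010.
P[5]: D(K, 0b10110110) = 0b10010110; 0b10010110 ⊕ 0b10100111 = 0b00110001.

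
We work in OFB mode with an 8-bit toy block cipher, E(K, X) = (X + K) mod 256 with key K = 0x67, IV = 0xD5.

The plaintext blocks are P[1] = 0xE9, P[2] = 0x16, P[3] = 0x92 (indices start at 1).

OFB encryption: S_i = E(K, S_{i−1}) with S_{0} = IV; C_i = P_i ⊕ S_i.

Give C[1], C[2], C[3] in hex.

C[1]: S = E(K, 0xD5) = 0x3C; 0xE9 ⊕ 0x3C = 0xD5.
C[2]: S = E(K, 0x3C) = 0xA3; 0x16 ⊕ 0xA3 = 0xB5.
C[3]: S = E(K, 0xA3) = 0x0A; 0x92 ⊕ 0x0A = 0x98.

C[1] = 0xD5, C[2] = 0xB5, C[3] = 0x98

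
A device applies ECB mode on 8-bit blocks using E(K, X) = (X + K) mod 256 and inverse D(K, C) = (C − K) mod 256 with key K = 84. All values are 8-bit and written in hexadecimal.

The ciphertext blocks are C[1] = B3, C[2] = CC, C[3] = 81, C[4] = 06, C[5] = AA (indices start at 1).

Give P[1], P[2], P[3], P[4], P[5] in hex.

P[1] = 2F, P[2] = 48, P[3] = FD, P[4] = 82, P[5] = 26

ECB decryption: P_i = D(K, C_i).
P[1]: D(K, B3) = 2F.
P[2]: D(K, CC) = 48.
P[3]: D(K, 81) = FD.
P[4]: D(K, 06) = 82.
P[5]: D(K, AA) = 26.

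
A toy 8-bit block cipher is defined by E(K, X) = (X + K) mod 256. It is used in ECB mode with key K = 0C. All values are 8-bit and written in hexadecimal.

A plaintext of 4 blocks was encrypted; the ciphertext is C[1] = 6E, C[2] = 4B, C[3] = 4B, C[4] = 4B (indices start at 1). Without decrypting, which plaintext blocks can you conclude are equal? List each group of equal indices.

ECB encrypts each block independently with the same key, so equal ciphertext blocks imply equal plaintext blocks.
C[2] = C[3] = C[4] = 4B, so P[2] = P[3] = P[4].

P[2] = P[3] = P[4]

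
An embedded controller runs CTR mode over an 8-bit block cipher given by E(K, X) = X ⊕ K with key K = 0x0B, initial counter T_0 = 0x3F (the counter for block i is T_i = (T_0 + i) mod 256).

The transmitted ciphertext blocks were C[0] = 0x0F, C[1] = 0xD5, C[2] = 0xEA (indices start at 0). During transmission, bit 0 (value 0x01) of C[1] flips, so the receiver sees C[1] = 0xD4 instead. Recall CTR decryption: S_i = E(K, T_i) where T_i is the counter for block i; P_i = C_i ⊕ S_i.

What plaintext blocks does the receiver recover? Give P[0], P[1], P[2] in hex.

Only C[1] changed, to 0xD4. In CTR, a change in C_i flips the same bit in P_i only; the keystream is unaffected. Decrypting the received ciphertext:
P[0]: T = 0x3F, S = E(K, T) = 0x34; 0x0F ⊕ 0x34 = 0x3B.
P[1]: T = 0x40, S = E(K, T) = 0x4B; 0xD4 ⊕ 0x4B = 0x9F.
P[2]: T = 0x41, S = E(K, T) = 0x4A; 0xEA ⊕ 0x4A = 0xA0.
Blocks that differ from the original plaintext: P[1].

P[0] = 0x3B, P[1] = 0x9F, P[2] = 0xA0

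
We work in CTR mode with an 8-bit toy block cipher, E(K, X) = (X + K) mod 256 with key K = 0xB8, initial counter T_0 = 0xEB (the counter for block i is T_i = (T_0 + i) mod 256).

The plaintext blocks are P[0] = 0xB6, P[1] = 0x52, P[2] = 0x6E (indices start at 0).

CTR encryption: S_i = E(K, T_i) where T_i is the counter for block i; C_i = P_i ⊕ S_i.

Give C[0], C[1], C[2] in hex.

C[0]: T = 0xEB, S = E(K, T) = 0xA3; 0xB6 ⊕ 0xA3 = 0x15.
C[1]: T = 0xEC, S = E(K, T) = 0xA4; 0x52 ⊕ 0xA4 = 0xF6.
C[2]: T = 0xED, S = E(K, T) = 0xA5; 0x6E ⊕ 0xA5 = 0xCB.

C[0] = 0x15, C[1] = 0xF6, C[2] = 0xCB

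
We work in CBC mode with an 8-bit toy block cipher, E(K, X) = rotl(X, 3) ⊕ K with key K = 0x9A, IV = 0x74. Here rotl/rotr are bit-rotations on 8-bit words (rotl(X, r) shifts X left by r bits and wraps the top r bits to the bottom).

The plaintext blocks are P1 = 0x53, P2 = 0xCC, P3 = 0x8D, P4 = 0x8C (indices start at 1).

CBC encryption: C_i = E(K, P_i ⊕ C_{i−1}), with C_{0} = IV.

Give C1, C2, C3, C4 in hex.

C1 = 0xA3, C2 = 0xE1, C3 = 0xF9, C4 = 0x31

C1: P1 ⊕ 0x74 = 0x27; E(K, 0x27) = 0xA3.
C2: P2 ⊕ 0xA3 = 0x6F; E(K, 0x6F) = 0xE1.
C3: P3 ⊕ 0xE1 = 0x6C; E(K, 0x6C) = 0xF9.
C4: P4 ⊕ 0xF9 = 0x75; E(K, 0x75) = 0x31.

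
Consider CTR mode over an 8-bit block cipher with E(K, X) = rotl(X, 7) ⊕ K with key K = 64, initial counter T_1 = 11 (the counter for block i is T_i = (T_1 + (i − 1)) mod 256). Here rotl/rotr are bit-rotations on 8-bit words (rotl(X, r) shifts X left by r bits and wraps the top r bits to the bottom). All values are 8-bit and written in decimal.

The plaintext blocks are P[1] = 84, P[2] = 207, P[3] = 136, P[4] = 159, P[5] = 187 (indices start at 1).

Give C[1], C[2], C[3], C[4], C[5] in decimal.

C[1] = 145, C[2] = 137, C[3] = 78, C[4] = 216, C[5] = 124

CTR encryption: S_i = E(K, T_i) where T_i is the counter for block i; C_i = P_i ⊕ S_i.
C[1]: T = 11, S = E(K, T) = 197; 84 ⊕ 197 = 145.
C[2]: T = 12, S = E(K, T) = 70; 207 ⊕ 70 = 137.
C[3]: T = 13, S = E(K, T) = 198; 136 ⊕ 198 = 78.
C[4]: T = 14, S = E(K, T) = 71; 159 ⊕ 71 = 216.
C[5]: T = 15, S = E(K, T) = 199; 187 ⊕ 199 = 124.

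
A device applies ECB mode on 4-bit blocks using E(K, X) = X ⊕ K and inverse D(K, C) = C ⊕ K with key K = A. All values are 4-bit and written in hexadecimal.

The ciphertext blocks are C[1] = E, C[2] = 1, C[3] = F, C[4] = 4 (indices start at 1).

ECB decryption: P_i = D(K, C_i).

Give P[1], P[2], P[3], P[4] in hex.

P[1]: D(K, E) = 4.
P[2]: D(K, 1) = B.
P[3]: D(K, F) = 5.
P[4]: D(K, 4) = E.

P[1] = 4, P[2] = B, P[3] = 5, P[4] = E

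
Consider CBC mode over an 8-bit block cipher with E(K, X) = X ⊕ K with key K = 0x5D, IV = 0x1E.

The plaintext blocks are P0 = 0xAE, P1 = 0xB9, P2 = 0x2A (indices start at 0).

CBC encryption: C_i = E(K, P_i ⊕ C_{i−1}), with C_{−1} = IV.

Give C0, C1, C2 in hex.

C0: P0 ⊕ 0x1E = 0xB0; E(K, 0xB0) = 0xED.
C1: P1 ⊕ 0xED = 0x54; E(K, 0x54) = 0x09.
C2: P2 ⊕ 0x09 = 0x23; E(K, 0x23) = 0x7E.

C0 = 0xED, C1 = 0x09, C2 = 0x7E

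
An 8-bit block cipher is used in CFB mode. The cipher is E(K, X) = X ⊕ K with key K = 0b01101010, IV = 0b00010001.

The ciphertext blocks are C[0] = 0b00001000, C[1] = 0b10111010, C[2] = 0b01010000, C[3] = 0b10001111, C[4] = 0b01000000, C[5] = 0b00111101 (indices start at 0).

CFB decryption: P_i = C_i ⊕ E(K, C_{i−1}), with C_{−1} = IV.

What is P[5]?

P[5]: E(K, 0b01000000) = 0b00101010; 0b00111101 ⊕ 0b00101010 = 0b00010111.

P[5] = 0b00010111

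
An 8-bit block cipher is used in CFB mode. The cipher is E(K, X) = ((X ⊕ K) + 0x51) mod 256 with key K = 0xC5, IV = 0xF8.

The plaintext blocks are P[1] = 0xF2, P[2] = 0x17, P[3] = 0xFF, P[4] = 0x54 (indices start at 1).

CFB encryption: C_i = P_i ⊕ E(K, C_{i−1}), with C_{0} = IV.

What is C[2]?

C[2] = 0x1D

C[1]: E(K, 0xF8) = 0x8E; 0xF2 ⊕ 0x8E = 0x7C.
C[2]: E(K, 0x7C) = 0x0A; 0x17 ⊕ 0x0A = 0x1D.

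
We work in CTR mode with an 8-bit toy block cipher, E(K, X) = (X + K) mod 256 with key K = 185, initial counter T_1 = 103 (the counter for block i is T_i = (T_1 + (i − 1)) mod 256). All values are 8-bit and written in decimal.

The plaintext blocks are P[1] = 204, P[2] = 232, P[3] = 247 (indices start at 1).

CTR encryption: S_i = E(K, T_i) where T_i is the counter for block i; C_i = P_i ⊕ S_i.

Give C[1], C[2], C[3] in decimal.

C[1]: T = 103, S = E(K, T) = 32; 204 ⊕ 32 = 236.
C[2]: T = 104, S = E(K, T) = 33; 232 ⊕ 33 = 201.
C[3]: T = 105, S = E(K, T) = 34; 247 ⊕ 34 = 213.

C[1] = 236, C[2] = 201, C[3] = 213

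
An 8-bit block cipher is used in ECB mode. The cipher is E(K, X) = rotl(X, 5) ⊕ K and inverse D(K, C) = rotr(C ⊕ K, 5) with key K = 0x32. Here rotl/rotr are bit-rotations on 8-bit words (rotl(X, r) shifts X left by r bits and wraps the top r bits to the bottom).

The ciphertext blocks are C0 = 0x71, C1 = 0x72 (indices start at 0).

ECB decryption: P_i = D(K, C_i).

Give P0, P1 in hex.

P0 = 0x1A, P1 = 0x02

P0: D(K, 0x71) = 0x1A.
P1: D(K, 0x72) = 0x02.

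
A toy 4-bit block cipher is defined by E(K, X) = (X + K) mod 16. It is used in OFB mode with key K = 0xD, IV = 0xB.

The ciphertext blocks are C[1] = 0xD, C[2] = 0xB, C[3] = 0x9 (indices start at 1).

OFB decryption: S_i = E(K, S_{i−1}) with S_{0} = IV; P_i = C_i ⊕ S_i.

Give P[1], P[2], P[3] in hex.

P[1] = 0x5, P[2] = 0xE, P[3] = 0xB

P[1]: S = E(K, 0xB) = 0x8; 0xD ⊕ 0x8 = 0x5.
P[2]: S = E(K, 0x8) = 0x5; 0xB ⊕ 0x5 = 0xE.
P[3]: S = E(K, 0x5) = 0x2; 0x9 ⊕ 0x2 = 0xB.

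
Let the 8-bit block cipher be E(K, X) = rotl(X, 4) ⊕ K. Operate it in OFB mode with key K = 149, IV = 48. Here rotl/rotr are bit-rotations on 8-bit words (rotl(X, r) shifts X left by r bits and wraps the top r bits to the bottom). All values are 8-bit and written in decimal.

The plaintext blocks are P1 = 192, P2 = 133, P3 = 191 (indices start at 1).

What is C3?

OFB encryption: S_i = E(K, S_{i−1}) with S_{0} = IV; C_i = P_i ⊕ S_i.
C1: S = E(K, 48) = 150; 192 ⊕ 150 = 86.
C2: S = E(K, 150) = 252; 133 ⊕ 252 = 121.
C3: S = E(K, 252) = 90; 191 ⊕ 90 = 229.

C3 = 229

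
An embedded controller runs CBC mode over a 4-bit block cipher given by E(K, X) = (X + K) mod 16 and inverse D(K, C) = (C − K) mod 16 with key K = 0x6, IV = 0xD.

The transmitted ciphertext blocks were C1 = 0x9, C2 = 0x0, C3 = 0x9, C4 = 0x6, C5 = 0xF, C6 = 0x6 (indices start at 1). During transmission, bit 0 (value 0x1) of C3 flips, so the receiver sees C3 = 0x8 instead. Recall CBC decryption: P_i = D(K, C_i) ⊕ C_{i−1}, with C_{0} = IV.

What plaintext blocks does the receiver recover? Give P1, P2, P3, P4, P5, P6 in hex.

Only C3 changed, to 0x8. In CBC, a change in C_i garbles P_i and flips the same bit in P_{i+1}. Decrypting the received ciphertext:
P1: D(K, 0x9) = 0x3; 0x3 ⊕ 0xD = 0xE.
P2: D(K, 0x0) = 0xA; 0xA ⊕ 0x9 = 0x3.
P3: D(K, 0x8) = 0x2; 0x2 ⊕ 0x0 = 0x2.
P4: D(K, 0x6) = 0x0; 0x0 ⊕ 0x8 = 0x8.
P5: D(K, 0xF) = 0x9; 0x9 ⊕ 0x6 = 0xF.
P6: D(K, 0x6) = 0x0; 0x0 ⊕ 0xF = 0xF.
Blocks that differ from the original plaintext: P3, P4.

P1 = 0xE, P2 = 0x3, P3 = 0x2, P4 = 0x8, P5 = 0xF, P6 = 0xF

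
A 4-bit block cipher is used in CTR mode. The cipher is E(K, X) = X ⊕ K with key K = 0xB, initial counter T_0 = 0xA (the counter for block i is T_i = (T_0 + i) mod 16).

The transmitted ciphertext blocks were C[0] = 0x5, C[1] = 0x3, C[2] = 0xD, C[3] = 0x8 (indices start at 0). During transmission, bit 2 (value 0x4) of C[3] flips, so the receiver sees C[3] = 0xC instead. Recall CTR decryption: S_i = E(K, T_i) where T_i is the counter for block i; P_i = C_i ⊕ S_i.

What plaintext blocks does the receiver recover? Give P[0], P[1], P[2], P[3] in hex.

P[0] = 0x4, P[1] = 0x3, P[2] = 0xA, P[3] = 0xA

Only C[3] changed, to 0xC. In CTR, a change in C_i flips the same bit in P_i only; the keystream is unaffected. Decrypting the received ciphertext:
P[0]: T = 0xA, S = E(K, T) = 0x1; 0x5 ⊕ 0x1 = 0x4.
P[1]: T = 0xB, S = E(K, T) = 0x0; 0x3 ⊕ 0x0 = 0x3.
P[2]: T = 0xC, S = E(K, T) = 0x7; 0xD ⊕ 0x7 = 0xA.
P[3]: T = 0xD, S = E(K, T) = 0x6; 0xC ⊕ 0x6 = 0xA.
Blocks that differ from the original plaintext: P[3].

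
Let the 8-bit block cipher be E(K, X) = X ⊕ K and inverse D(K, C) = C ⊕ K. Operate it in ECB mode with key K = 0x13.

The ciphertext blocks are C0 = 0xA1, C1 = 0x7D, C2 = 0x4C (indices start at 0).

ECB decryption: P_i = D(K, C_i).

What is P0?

P0 = 0xB2

P0: D(K, 0xA1) = 0xB2.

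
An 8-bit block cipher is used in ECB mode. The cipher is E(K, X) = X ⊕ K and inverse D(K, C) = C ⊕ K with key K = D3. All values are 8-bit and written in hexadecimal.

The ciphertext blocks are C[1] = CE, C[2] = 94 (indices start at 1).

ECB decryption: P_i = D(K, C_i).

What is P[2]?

P[2]: D(K, 94) = 47.

P[2] = 47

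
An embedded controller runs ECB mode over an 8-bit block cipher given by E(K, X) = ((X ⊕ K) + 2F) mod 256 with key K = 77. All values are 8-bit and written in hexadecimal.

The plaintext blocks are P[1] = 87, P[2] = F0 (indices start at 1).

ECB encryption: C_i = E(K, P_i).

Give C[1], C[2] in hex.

C[1]: E(K, 87) = 1F.
C[2]: E(K, F0) = B6.

C[1] = 1F, C[2] = B6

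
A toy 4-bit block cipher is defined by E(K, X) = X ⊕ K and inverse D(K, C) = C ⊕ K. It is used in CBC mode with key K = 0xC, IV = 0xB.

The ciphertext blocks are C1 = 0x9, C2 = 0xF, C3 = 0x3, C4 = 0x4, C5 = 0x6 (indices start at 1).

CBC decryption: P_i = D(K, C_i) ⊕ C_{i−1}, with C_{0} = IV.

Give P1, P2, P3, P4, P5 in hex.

P1: D(K, 0x9) = 0x5; 0x5 ⊕ 0xB = 0xE.
P2: D(K, 0xF) = 0x3; 0x3 ⊕ 0x9 = 0xA.
P3: D(K, 0x3) = 0xF; 0xF ⊕ 0xF = 0x0.
P4: D(K, 0x4) = 0x8; 0x8 ⊕ 0x3 = 0xB.
P5: D(K, 0x6) = 0xA; 0xA ⊕ 0x4 = 0xE.

P1 = 0xE, P2 = 0xA, P3 = 0x0, P4 = 0xB, P5 = 0xE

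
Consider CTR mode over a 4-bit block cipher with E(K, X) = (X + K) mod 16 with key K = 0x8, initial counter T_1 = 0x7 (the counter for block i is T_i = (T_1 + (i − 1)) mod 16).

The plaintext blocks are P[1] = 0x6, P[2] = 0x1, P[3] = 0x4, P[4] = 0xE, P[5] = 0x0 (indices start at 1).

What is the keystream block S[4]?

0x2

CTR encryption: S_i = E(K, T_i) where T_i is the counter for block i; C_i = P_i ⊕ S_i.
C[1]: T = 0x7, S = E(K, T) = 0xF; 0x6 ⊕ 0xF = 0x9.
C[2]: T = 0x8, S = E(K, T) = 0x0; 0x1 ⊕ 0x0 = 0x1.
C[3]: T = 0x9, S = E(K, T) = 0x1; 0x4 ⊕ 0x1 = 0x5.
C[4]: T = 0xA, S = E(K, T) = 0x2; 0xE ⊕ 0x2 = 0xC.
So S[4] = 0x2.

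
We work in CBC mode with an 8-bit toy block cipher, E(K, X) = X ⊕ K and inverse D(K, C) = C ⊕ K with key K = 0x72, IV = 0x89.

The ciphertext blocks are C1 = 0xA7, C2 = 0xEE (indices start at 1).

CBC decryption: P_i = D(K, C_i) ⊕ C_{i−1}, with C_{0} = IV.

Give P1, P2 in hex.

P1 = 0x5C, P2 = 0x3B

P1: D(K, 0xA7) = 0xD5; 0xD5 ⊕ 0x89 = 0x5C.
P2: D(K, 0xEE) = 0x9C; 0x9C ⊕ 0xA7 = 0x3B.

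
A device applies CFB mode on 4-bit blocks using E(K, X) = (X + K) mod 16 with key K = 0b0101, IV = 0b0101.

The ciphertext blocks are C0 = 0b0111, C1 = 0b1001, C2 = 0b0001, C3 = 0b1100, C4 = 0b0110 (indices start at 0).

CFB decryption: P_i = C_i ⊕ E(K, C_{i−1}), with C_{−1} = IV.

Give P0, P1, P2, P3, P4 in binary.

P0 = 0b1101, P1 = 0b0101, P2 = 0b1111, P3 = 0b1010, P4 = 0b0111

P0: E(K, 0b0101) = 0b1010; 0b0111 ⊕ 0b1010 = 0b1101.
P1: E(K, 0b0111) = 0b1100; 0b1001 ⊕ 0b1100 = 0b0101.
P2: E(K, 0b1001) = 0b1110; 0b0001 ⊕ 0b1110 = 0b1111.
P3: E(K, 0b0001) = 0b0110; 0b1100 ⊕ 0b0110 = 0b1010.
P4: E(K, 0b1100) = 0b0001; 0b0110 ⊕ 0b0001 = 0b0111.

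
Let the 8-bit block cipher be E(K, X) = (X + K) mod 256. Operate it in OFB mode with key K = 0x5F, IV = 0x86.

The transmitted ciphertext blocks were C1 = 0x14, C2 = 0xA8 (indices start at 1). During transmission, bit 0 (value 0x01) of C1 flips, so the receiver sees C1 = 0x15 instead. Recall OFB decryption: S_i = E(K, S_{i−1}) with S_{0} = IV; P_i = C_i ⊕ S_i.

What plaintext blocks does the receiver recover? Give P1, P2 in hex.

P1 = 0xF0, P2 = 0xEC

Only C1 changed, to 0x15. In OFB, a change in C_i flips the same bit in P_i only; the keystream is unaffected. Decrypting the received ciphertext:
P1: S = E(K, 0x86) = 0xE5; 0x15 ⊕ 0xE5 = 0xF0.
P2: S = E(K, 0xE5) = 0x44; 0xA8 ⊕ 0x44 = 0xEC.
Blocks that differ from the original plaintext: P1.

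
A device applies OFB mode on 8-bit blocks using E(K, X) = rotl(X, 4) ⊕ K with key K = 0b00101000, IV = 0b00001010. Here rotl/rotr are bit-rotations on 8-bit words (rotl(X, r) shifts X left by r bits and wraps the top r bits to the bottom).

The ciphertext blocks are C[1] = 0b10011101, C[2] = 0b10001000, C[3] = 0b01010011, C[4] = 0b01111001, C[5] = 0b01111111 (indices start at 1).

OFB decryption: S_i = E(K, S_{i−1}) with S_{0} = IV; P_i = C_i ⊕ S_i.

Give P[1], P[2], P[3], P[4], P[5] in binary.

P[1]: S = E(K, 0b00001010) = 0b10001000; 0b10011101 ⊕ 0b10001000 = 0b00010101.
P[2]: S = E(K, 0b10001000) = 0b10100000; 0b10001000 ⊕ 0b10100000 = 0b00101000.
P[3]: S = E(K, 0b10100000) = 0b00100010; 0b01010011 ⊕ 0b00100010 = 0b01110001.
P[4]: S = E(K, 0b00100010) = 0b00001010; 0b01111001 ⊕ 0b00001010 = 0b01110011.
P[5]: S = E(K, 0b00001010) = 0b10001000; 0b01111111 ⊕ 0b10001000 = 0b11110111.

P[1] = 0b00010101, P[2] = 0b00101000, P[3] = 0b01110001, P[4] = 0b01110011, P[5] = 0b11110111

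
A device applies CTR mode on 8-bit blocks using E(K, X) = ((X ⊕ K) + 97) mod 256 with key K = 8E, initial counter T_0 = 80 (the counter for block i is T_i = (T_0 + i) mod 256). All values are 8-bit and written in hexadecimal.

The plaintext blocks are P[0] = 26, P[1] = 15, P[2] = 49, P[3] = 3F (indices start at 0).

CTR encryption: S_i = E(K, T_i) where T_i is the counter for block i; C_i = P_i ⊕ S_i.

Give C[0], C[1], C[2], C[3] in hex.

C[0] = 83, C[1] = B3, C[2] = EA, C[3] = 9B

C[0]: T = 80, S = E(K, T) = A5; 26 ⊕ A5 = 83.
C[1]: T = 81, S = E(K, T) = A6; 15 ⊕ A6 = B3.
C[2]: T = 82, S = E(K, T) = A3; 49 ⊕ A3 = EA.
C[3]: T = 83, S = E(K, T) = A4; 3F ⊕ A4 = 9B.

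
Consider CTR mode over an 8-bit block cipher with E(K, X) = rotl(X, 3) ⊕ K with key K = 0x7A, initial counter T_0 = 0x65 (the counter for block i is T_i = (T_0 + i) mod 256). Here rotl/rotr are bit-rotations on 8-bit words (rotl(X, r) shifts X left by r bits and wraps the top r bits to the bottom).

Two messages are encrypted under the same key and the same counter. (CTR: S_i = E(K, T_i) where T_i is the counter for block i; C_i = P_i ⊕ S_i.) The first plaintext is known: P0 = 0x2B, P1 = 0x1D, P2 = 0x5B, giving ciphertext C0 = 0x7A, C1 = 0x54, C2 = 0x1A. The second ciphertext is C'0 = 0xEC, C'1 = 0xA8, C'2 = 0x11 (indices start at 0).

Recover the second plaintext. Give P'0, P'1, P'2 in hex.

P'0 = 0xBD, P'1 = 0xE1, P'2 = 0x50

In CTR with a reused counter, both messages share the same keystream S_i, so C_i ⊕ C'_i = P_i ⊕ P'_i and thus P'_i = P_i ⊕ C_i ⊕ C'_i.
P'0: 0x2B ⊕ 0x7A ⊕ 0xEC = 0xBD.
P'1: 0x1D ⊕ 0x54 ⊕ 0xA8 = 0xE1.
P'2: 0x5B ⊕ 0x1A ⊕ 0x11 = 0x50.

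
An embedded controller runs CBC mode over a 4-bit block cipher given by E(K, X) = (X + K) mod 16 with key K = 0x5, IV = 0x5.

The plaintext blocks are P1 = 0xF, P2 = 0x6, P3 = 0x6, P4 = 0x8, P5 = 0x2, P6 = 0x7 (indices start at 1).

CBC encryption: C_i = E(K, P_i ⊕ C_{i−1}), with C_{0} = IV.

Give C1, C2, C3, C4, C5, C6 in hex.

C1 = 0xF, C2 = 0xE, C3 = 0xD, C4 = 0xA, C5 = 0xD, C6 = 0xF

C1: P1 ⊕ 0x5 = 0xA; E(K, 0xA) = 0xF.
C2: P2 ⊕ 0xF = 0x9; E(K, 0x9) = 0xE.
C3: P3 ⊕ 0xE = 0x8; E(K, 0x8) = 0xD.
C4: P4 ⊕ 0xD = 0x5; E(K, 0x5) = 0xA.
C5: P5 ⊕ 0xA = 0x8; E(K, 0x8) = 0xD.
C6: P6 ⊕ 0xD = 0xA; E(K, 0xA) = 0xF.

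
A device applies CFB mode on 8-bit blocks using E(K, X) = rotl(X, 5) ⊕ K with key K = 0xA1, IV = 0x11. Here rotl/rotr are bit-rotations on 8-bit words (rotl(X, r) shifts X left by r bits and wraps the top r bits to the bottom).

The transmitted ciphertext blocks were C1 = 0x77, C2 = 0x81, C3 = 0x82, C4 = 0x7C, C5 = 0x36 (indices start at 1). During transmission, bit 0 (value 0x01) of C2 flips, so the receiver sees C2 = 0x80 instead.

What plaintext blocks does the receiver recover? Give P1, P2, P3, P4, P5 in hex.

CFB decryption: P_i = C_i ⊕ E(K, C_{i−1}), with C_{0} = IV.
Only C2 changed, to 0x80. In CFB, a change in C_i flips the same bit in P_i and garbles P_{i+1}. Decrypting the received ciphertext:
P1: E(K, 0x11) = 0x83; 0x77 ⊕ 0x83 = 0xF4.
P2: E(K, 0x77) = 0x4F; 0x80 ⊕ 0x4F = 0xCF.
P3: E(K, 0x80) = 0xB1; 0x82 ⊕ 0xB1 = 0x33.
P4: E(K, 0x82) = 0xF1; 0x7C ⊕ 0xF1 = 0x8D.
P5: E(K, 0x7C) = 0x2E; 0x36 ⊕ 0x2E = 0x18.
Blocks that differ from the original plaintext: P2, P3.

P1 = 0xF4, P2 = 0xCF, P3 = 0x33, P4 = 0x8D, P5 = 0x18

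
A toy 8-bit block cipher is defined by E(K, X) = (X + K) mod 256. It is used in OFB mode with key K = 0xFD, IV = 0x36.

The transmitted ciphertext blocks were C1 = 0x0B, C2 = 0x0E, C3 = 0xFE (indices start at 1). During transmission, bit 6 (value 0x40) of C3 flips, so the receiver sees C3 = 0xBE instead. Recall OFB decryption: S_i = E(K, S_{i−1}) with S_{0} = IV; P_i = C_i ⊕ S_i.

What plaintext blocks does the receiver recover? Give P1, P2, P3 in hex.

P1 = 0x38, P2 = 0x3E, P3 = 0x93

Only C3 changed, to 0xBE. In OFB, a change in C_i flips the same bit in P_i only; the keystream is unaffected. Decrypting the received ciphertext:
P1: S = E(K, 0x36) = 0x33; 0x0B ⊕ 0x33 = 0x38.
P2: S = E(K, 0x33) = 0x30; 0x0E ⊕ 0x30 = 0x3E.
P3: S = E(K, 0x30) = 0x2D; 0xBE ⊕ 0x2D = 0x93.
Blocks that differ from the original plaintext: P3.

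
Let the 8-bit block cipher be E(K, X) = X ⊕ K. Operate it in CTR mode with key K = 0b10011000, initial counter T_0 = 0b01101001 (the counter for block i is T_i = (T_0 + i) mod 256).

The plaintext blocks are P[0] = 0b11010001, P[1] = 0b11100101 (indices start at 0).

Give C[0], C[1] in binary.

CTR encryption: S_i = E(K, T_i) where T_i is the counter for block i; C_i = P_i ⊕ S_i.
C[0]: T = 0b01101001, S = E(K, T) = 0b11110001; 0b11010001 ⊕ 0b11110001 = 0b00100000.
C[1]: T = 0b01101010, S = E(K, T) = 0b11110010; 0b11100101 ⊕ 0b11110010 = 0b00010111.

C[0] = 0b00100000, C[1] = 0b00010111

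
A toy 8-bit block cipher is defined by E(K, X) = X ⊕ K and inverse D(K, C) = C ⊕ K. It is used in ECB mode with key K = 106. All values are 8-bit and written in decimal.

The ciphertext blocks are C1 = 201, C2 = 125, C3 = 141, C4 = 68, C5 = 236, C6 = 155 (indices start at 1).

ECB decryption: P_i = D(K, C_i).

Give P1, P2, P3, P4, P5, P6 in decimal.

P1 = 163, P2 = 23, P3 = 231, P4 = 46, P5 = 134, P6 = 241

P1: D(K, 201) = 163.
P2: D(K, 125) = 23.
P3: D(K, 141) = 231.
P4: D(K, 68) = 46.
P5: D(K, 236) = 134.
P6: D(K, 155) = 241.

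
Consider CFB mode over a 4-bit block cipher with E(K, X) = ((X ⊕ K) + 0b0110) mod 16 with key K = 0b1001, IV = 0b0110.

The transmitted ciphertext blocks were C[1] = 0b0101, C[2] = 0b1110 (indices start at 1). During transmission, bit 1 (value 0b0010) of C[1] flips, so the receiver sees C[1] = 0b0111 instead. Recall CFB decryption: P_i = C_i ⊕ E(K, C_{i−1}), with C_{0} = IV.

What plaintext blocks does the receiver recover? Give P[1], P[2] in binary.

Only C[1] changed, to 0b0111. In CFB, a change in C_i flips the same bit in P_i and garbles P_{i+1}. Decrypting the received ciphertext:
P[1]: E(K, 0b0110) = 0b0101; 0b0111 ⊕ 0b0101 = 0b0010.
P[2]: E(K, 0b0111) = 0b0100; 0b1110 ⊕ 0b0100 = 0b1010.
Blocks that differ from the original plaintext: P[1], P[2].

P[1] = 0b0010, P[2] = 0b1010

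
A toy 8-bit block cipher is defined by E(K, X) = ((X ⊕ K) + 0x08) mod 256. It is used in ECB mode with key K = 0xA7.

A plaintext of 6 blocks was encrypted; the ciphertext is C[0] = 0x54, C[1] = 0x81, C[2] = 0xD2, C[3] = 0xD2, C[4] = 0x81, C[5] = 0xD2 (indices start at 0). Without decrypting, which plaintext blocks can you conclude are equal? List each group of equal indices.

P[1] = P[4]; P[2] = P[3] = P[5]

ECB encrypts each block independently with the same key, so equal ciphertext blocks imply equal plaintext blocks.
C[1] = C[4] = 0x81, so P[1] = P[4].
C[2] = C[3] = C[5] = 0xD2, so P[2] = P[3] = P[5].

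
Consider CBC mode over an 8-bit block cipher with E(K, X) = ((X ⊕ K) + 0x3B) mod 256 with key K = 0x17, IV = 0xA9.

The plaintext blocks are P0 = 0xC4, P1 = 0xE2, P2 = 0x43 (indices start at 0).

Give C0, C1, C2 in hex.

C0 = 0xB5, C1 = 0x7B, C2 = 0x6A

CBC encryption: C_i = E(K, P_i ⊕ C_{i−1}), with C_{−1} = IV.
C0: P0 ⊕ 0xA9 = 0x6D; E(K, 0x6D) = 0xB5.
C1: P1 ⊕ 0xB5 = 0x57; E(K, 0x57) = 0x7B.
C2: P2 ⊕ 0x7B = 0x38; E(K, 0x38) = 0x6A.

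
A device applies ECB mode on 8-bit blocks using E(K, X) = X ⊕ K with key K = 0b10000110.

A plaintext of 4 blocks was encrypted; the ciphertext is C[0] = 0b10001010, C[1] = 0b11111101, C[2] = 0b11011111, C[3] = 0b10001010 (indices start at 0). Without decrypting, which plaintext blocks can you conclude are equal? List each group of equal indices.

P[0] = P[3]

ECB encrypts each block independently with the same key, so equal ciphertext blocks imply equal plaintext blocks.
C[0] = C[3] = 0b10001010, so P[0] = P[3].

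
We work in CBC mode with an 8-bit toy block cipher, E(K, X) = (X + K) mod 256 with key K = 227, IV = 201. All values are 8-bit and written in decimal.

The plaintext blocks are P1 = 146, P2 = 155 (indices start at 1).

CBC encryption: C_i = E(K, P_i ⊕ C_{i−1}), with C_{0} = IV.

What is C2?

C1: P1 ⊕ 201 = 91; E(K, 91) = 62.
C2: P2 ⊕ 62 = 165; E(K, 165) = 136.

C2 = 136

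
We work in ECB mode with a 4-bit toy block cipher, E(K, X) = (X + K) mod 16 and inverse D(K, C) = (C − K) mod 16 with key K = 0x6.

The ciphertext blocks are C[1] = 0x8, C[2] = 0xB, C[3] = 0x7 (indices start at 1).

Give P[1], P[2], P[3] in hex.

P[1] = 0x2, P[2] = 0x5, P[3] = 0x1

ECB decryption: P_i = D(K, C_i).
P[1]: D(K, 0x8) = 0x2.
P[2]: D(K, 0xB) = 0x5.
P[3]: D(K, 0x7) = 0x1.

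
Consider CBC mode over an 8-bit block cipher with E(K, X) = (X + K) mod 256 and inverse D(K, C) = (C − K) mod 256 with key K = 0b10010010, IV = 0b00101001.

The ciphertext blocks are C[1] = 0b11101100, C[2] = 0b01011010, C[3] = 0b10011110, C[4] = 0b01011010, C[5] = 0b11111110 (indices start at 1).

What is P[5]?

CBC decryption: P_i = D(K, C_i) ⊕ C_{i−1}, with C_{0} = IV.
P[5]: D(K, 0b11111110) = 0b01101100; 0b01101100 ⊕ 0b01011010 = 0b00110110.

P[5] = 0b00110110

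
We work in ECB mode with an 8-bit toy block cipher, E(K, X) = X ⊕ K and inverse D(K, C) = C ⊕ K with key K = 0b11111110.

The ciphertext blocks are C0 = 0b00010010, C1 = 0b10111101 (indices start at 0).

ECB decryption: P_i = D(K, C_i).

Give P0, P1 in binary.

P0 = 0b11101100, P1 = 0b01000011

P0: D(K, 0b00010010) = 0b11101100.
P1: D(K, 0b10111101) = 0b01000011.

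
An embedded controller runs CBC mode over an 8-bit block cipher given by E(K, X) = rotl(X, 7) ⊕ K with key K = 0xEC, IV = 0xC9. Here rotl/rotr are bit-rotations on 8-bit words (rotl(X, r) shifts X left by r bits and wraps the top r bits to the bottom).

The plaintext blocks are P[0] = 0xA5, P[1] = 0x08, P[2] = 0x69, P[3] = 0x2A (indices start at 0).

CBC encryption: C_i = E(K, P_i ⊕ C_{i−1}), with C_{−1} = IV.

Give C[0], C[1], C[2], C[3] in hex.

C[0] = 0xDA, C[1] = 0x85, C[2] = 0x9A, C[3] = 0xB4

C[0]: P[0] ⊕ 0xC9 = 0x6C; E(K, 0x6C) = 0xDA.
C[1]: P[1] ⊕ 0xDA = 0xD2; E(K, 0xD2) = 0x85.
C[2]: P[2] ⊕ 0x85 = 0xEC; E(K, 0xEC) = 0x9A.
C[3]: P[3] ⊕ 0x9A = 0xB0; E(K, 0xB0) = 0xB4.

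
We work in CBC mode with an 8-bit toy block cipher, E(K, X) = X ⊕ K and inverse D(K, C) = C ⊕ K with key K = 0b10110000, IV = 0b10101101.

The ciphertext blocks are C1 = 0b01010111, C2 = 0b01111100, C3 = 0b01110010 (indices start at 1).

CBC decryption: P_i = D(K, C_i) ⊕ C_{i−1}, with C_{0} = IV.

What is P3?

P3: D(K, 0b01110010) = 0b11000010; 0b11000010 ⊕ 0b01111100 = 0b10111110.

P3 = 0b10111110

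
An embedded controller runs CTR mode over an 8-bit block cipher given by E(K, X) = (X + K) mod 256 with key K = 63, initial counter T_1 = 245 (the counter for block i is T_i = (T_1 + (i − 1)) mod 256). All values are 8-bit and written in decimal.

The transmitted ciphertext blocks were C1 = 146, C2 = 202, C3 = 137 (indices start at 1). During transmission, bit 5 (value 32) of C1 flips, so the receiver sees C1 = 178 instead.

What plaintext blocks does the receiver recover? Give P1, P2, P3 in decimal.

P1 = 134, P2 = 255, P3 = 191

CTR decryption: S_i = E(K, T_i) where T_i is the counter for block i; P_i = C_i ⊕ S_i.
Only C1 changed, to 178. In CTR, a change in C_i flips the same bit in P_i only; the keystream is unaffected. Decrypting the received ciphertext:
P1: T = 245, S = E(K, T) = 52; 178 ⊕ 52 = 134.
P2: T = 246, S = E(K, T) = 53; 202 ⊕ 53 = 255.
P3: T = 247, S = E(K, T) = 54; 137 ⊕ 54 = 191.
Blocks that differ from the original plaintext: P1.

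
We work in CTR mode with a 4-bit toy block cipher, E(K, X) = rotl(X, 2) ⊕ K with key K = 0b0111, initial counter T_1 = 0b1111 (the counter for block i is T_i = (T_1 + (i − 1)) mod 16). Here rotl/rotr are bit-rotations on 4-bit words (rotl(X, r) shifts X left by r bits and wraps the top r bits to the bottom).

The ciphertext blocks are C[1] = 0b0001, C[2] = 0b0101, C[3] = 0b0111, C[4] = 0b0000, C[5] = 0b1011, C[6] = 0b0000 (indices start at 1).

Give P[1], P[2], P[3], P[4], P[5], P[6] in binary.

CTR decryption: S_i = E(K, T_i) where T_i is the counter for block i; P_i = C_i ⊕ S_i.
P[1]: T = 0b1111, S = E(K, T) = 0b1000; 0b0001 ⊕ 0b1000 = 0b1001.
P[2]: T = 0b0000, S = E(K, T) = 0b0111; 0b0101 ⊕ 0b0111 = 0b0010.
P[3]: T = 0b0001, S = E(K, T) = 0b0011; 0b0111 ⊕ 0b0011 = 0b0100.
P[4]: T = 0b0010, S = E(K, T) = 0b1111; 0b0000 ⊕ 0b1111 = 0b1111.
P[5]: T = 0b0011, S = E(K, T) = 0b1011; 0b1011 ⊕ 0b1011 = 0b0000.
P[6]: T = 0b0100, S = E(K, T) = 0b0110; 0b0000 ⊕ 0b0110 = 0b0110.

P[1] = 0b1001, P[2] = 0b0010, P[3] = 0b0100, P[4] = 0b1111, P[5] = 0b0000, P[6] = 0b0110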